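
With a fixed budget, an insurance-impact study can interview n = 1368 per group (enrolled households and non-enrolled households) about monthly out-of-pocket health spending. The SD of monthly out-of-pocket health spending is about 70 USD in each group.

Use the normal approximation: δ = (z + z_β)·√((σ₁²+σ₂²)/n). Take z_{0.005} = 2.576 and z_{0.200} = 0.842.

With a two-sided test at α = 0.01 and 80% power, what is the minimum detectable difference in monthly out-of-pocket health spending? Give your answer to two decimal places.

Minimum detectable difference ≈ 9.15 USD

δ = (z_{α/2} + z_β) · √((σ₁²+σ₂²)/n)
  = (2.576 + 0.842) · √(9800/1368)
  = 3.418 · √7.1637
  = 3.418 · 2.6765
  = 9.1483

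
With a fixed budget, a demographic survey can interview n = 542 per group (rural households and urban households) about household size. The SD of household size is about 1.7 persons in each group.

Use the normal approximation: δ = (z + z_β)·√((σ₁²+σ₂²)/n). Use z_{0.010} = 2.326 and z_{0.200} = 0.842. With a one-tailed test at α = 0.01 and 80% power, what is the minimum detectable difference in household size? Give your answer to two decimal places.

Minimum detectable difference ≈ 0.33 persons

δ = (z_α + z_β) · √((σ₁²+σ₂²)/n)
  = (2.326 + 0.842) · √(5.78/542)
  = 3.168 · √0.01066
  = 3.168 · 0.1033
  = 0.3272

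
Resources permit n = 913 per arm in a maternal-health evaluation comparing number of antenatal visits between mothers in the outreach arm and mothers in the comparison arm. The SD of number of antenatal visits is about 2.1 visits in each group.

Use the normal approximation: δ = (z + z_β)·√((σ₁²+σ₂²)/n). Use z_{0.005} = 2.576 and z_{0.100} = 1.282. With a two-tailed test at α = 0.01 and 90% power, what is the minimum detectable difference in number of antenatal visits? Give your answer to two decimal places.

δ = (z_{α/2} + z_β) · √((σ₁²+σ₂²)/n)
  = (2.576 + 1.282) · √(8.82/913)
  = 3.858 · √0.00966
  = 3.858 · 0.0983
  = 0.3792

Minimum detectable difference ≈ 0.38 visits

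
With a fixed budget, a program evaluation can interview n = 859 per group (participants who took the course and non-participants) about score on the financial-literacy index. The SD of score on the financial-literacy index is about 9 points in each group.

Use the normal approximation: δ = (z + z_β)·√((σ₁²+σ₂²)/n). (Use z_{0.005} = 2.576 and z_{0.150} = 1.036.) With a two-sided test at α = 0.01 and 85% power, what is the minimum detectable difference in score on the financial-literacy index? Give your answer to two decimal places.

Minimum detectable difference ≈ 1.57 points

δ = (z_{α/2} + z_β) · √((σ₁²+σ₂²)/n)
  = (2.576 + 1.036) · √(162/859)
  = 3.612 · √0.18859
  = 3.612 · 0.4343
  = 1.5686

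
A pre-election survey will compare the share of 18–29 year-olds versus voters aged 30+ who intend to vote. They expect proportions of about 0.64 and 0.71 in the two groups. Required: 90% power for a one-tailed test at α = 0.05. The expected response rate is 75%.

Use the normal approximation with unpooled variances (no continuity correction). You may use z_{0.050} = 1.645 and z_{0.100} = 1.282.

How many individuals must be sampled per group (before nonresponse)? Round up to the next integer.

n = (z_α + z_β)² · [p₁(1−p₁) + p₂(1−p₂)] / (p₁ − p₂)²
  = (1.645 + 1.282)² · (0.64·0.36 + 0.71·0.29) / (-0.07)²
  = (2.927)² · (0.2304 + 0.2059) / 0.0049
  = 8.5673 · 0.4363 / 0.0049
  = 762.84
Adjust for 75% response: 762.84 / 0.75 = 1017.12.
Round up → n = 1018 per group.

n = 1018 per group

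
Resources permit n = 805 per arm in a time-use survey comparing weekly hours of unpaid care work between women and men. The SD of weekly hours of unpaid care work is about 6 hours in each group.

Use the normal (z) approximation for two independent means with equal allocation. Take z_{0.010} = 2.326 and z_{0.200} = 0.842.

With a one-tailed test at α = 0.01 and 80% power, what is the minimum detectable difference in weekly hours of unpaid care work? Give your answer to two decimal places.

Minimum detectable difference ≈ 0.95 hours

δ = (z_α + z_β) · √((σ₁²+σ₂²)/n)
  = (2.326 + 0.842) · √(72/805)
  = 3.168 · √0.08944
  = 3.168 · 0.2991
  = 0.9474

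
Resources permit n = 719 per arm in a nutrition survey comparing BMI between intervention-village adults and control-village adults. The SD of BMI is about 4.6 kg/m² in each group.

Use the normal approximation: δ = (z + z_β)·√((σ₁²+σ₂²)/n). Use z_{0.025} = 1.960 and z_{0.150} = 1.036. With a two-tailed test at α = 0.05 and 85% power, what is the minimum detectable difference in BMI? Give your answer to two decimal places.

Minimum detectable difference ≈ 0.73 kg/m²

δ = (z_{α/2} + z_β) · √((σ₁²+σ₂²)/n)
  = (1.960 + 1.036) · √(42.32/719)
  = 2.996 · √0.05886
  = 2.996 · 0.2426
  = 0.7269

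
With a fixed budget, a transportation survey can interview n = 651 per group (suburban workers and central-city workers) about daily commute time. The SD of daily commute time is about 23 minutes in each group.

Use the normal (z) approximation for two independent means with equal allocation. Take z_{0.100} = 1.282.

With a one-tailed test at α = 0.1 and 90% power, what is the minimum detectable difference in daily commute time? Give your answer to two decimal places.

Minimum detectable difference ≈ 3.27 minutes

δ = (z_α + z_β) · √((σ₁²+σ₂²)/n)
  = (1.282 + 1.282) · √(1058/651)
  = 2.564 · √1.6252
  = 2.564 · 1.2748
  = 3.2687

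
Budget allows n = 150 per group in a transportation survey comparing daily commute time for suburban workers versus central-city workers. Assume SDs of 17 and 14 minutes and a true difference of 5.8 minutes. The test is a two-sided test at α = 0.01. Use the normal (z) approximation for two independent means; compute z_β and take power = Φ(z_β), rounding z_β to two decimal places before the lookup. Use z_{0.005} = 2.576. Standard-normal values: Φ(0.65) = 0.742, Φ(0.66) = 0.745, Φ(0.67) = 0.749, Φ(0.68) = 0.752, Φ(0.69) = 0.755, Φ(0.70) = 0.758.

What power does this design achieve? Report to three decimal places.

Power ≈ 0.742

z_β = δ·√(n/(σ₁²+σ₂²)) − z_{α/2}
    = 5.8 · √(150/485) − 2.576
    = 5.8 · 0.55613 − 2.576
    = 3.2255 − 2.576 = 0.6495 → 0.65
Power = Φ(0.65) = 0.742.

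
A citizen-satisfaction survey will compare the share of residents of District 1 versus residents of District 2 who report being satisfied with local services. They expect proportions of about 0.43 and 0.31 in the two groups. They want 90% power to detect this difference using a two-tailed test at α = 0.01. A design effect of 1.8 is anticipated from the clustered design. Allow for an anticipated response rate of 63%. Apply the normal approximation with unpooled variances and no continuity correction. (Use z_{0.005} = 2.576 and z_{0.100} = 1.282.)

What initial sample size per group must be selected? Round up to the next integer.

n = (z_{α/2} + z_β)² · [p₁(1−p₁) + p₂(1−p₂)] / (p₁ − p₂)²
  = (2.576 + 1.282)² · (0.43·0.57 + 0.31·0.69) / (0.12)²
  = (3.858)² · (0.2451 + 0.2139) / 0.0144
  = 14.8842 · 0.4590 / 0.0144
  = 474.43
Design effect: 1.8 × 474.43 = 853.98.
Adjust for 63% response: 853.98 / 0.63 = 1355.52.
Round up → n = 1356 per group.

n = 1356 per group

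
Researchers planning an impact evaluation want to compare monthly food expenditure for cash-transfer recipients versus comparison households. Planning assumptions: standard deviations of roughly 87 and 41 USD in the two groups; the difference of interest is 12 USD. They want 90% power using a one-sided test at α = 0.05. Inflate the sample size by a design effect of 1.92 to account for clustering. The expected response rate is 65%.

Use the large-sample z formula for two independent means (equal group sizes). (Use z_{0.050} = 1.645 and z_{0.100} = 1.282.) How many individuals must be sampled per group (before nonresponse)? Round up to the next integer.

n = 1626 per group

n = (z_α + z_β)² · (σ₁² + σ₂²) / δ²
  = (1.645 + 1.282)² · (87² + 41² = 9250) / 12²
  = 8.5673 · 9250 / 144
  = 550.33
Design effect: 1.92 × 550.33 = 1056.64.
Adjust for 65% response: 1056.64 / 0.65 = 1625.60.
Round up → n = 1626 per group.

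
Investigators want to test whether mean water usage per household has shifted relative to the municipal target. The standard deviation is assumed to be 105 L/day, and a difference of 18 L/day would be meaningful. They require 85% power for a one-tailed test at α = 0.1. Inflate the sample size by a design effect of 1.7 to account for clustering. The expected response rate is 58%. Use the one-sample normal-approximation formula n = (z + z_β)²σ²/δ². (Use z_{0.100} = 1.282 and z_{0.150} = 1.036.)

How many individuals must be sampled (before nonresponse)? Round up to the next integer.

n = (z_α + z_β)² · σ² / δ²
  = (1.282 + 1.036)² · 105² / 18²
  = 5.3731 · 11025 / 324
  = 182.84
Design effect: 1.7 × 182.84 = 310.82.
Adjust for 58% response: 310.82 / 0.58 = 535.90.
Round up → n = 536.

n = 536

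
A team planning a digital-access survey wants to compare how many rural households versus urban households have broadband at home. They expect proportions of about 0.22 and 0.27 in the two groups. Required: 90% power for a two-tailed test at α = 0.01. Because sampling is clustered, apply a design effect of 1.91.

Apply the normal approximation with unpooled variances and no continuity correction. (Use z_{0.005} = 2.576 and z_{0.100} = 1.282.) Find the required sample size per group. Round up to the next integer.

n = (z_{α/2} + z_β)² · [p₁(1−p₁) + p₂(1−p₂)] / (p₁ − p₂)²
  = (2.576 + 1.282)² · (0.22·0.78 + 0.27·0.73) / (-0.05)²
  = (3.858)² · (0.1716 + 0.1971) / 0.0025
  = 14.8842 · 0.3687 / 0.0025
  = 2195.12
Design effect: 1.91 × 2195.12 = 4192.67.
Round up → n = 4193 per group.

n = 4193 per group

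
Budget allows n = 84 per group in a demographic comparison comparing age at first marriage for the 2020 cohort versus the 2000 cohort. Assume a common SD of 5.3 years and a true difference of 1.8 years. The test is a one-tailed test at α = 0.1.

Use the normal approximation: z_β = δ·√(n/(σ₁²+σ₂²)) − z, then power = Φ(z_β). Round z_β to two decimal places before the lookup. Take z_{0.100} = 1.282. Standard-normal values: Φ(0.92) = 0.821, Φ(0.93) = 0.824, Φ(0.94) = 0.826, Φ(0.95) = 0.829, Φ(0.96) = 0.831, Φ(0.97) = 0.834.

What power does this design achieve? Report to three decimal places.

z_β = δ·√(n/(σ₁²+σ₂²)) − z_α
    = 1.8 · √(84/56.18) − 1.282
    = 1.8 · 1.22278 − 1.282
    = 2.2010 − 1.282 = 0.9190 → 0.92
Power = Φ(0.92) = 0.821.

Power ≈ 0.821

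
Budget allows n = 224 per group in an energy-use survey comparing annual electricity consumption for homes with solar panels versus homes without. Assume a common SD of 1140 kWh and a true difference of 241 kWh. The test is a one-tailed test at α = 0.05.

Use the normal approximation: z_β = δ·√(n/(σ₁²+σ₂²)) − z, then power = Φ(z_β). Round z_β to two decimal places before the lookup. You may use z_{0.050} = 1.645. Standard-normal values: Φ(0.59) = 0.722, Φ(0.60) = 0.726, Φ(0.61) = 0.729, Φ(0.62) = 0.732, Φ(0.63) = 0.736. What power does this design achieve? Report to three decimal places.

Power ≈ 0.722

z_β = δ·√(n/(σ₁²+σ₂²)) − z_α
    = 241 · √(224/2599200) − 1.645
    = 241 · 0.00928 − 1.645
    = 2.2373 − 1.645 = 0.5923 → 0.59
Power = Φ(0.59) = 0.722.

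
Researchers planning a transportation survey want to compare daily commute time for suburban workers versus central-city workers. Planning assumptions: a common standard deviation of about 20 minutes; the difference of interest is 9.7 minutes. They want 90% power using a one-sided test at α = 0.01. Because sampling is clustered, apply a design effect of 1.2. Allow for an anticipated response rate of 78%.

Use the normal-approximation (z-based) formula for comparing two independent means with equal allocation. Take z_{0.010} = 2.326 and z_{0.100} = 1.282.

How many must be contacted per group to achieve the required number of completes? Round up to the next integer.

n = (z_α + z_β)² · (σ₁² + σ₂²) / δ²
  = (2.326 + 1.282)² · (2·20² = 800) / 9.7²
  = 13.0177 · 800 / 94.09
  = 110.68
Design effect: 1.2 × 110.68 = 132.82.
Adjust for 78% response: 132.82 / 0.78 = 170.28.
Round up → n = 171 per group.

n = 171 per group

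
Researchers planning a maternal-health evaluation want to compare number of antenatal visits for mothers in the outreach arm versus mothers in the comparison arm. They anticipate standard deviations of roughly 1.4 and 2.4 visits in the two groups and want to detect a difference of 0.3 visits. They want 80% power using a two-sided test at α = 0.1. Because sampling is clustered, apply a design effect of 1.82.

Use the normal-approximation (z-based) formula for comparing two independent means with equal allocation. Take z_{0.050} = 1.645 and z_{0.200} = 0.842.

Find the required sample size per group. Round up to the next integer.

n = 966 per group

n = (z_{α/2} + z_β)² · (σ₁² + σ₂²) / δ²
  = (1.645 + 0.842)² · (1.4² + 2.4² = 7.72) / 0.3²
  = 6.1852 · 7.72 / 0.09
  = 530.55
Design effect: 1.82 × 530.55 = 965.60.
Round up → n = 966 per group.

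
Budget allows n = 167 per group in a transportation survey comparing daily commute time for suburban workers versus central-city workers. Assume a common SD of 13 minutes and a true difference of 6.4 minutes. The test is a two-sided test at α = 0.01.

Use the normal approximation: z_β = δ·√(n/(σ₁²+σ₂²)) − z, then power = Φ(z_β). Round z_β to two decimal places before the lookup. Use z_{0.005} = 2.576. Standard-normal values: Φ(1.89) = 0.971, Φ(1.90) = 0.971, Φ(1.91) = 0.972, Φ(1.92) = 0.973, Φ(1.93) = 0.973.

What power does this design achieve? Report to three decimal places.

Power ≈ 0.973

z_β = δ·√(n/(σ₁²+σ₂²)) − z_{α/2}
    = 6.4 · √(167/338) − 2.576
    = 6.4 · 0.70291 − 2.576
    = 4.4986 − 2.576 = 1.9226 → 1.92
Power = Φ(1.92) = 0.973.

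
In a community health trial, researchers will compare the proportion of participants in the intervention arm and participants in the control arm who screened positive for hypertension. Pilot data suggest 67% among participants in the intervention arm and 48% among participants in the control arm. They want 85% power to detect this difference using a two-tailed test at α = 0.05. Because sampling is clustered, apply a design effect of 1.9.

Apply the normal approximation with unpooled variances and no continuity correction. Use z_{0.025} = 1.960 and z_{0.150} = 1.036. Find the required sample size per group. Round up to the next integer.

n = (z_{α/2} + z_β)² · [p₁(1−p₁) + p₂(1−p₂)] / (p₁ − p₂)²
  = (1.960 + 1.036)² · (0.67·0.33 + 0.48·0.52) / (0.19)²
  = (2.996)² · (0.2211 + 0.2496) / 0.0361
  = 8.9760 · 0.4707 / 0.0361
  = 117.04
Design effect: 1.9 × 117.04 = 222.37.
Round up → n = 223 per group.

n = 223 per group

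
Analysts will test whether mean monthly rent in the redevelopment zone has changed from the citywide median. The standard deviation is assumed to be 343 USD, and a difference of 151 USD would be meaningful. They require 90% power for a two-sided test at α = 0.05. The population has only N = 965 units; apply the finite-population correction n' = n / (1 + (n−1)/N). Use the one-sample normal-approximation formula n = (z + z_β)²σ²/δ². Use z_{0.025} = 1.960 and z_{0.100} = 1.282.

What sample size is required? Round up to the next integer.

n = (z_{α/2} + z_β)² · σ² / δ²
  = (1.960 + 1.282)² · 343² / 151²
  = 10.5106 · 117649 / 22801
  = 54.23
Finite-population correction (N = 965): 54.23 / (1 + (54.23 − 1)/965) = 51.40.
Round up → n = 52.

n = 52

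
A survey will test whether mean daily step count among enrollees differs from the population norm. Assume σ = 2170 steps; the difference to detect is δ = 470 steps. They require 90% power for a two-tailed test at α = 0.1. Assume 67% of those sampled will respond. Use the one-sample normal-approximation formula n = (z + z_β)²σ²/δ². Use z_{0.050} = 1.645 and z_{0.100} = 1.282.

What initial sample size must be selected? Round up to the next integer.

n = (z_{α/2} + z_β)² · σ² / δ²
  = (1.645 + 1.282)² · 2170² / 470²
  = 8.5673 · 4708900 / 220900
  = 182.63
Adjust for 67% response: 182.63 / 0.67 = 272.58.
Round up → n = 273.

n = 273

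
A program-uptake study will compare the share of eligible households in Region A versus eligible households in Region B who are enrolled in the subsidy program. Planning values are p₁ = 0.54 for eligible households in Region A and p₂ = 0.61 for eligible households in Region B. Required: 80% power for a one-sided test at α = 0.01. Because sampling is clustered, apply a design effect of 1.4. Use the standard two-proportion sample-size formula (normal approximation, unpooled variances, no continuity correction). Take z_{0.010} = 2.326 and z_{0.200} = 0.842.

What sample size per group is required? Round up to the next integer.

n = (z_α + z_β)² · [p₁(1−p₁) + p₂(1−p₂)] / (p₁ − p₂)²
  = (2.326 + 0.842)² · (0.54·0.46 + 0.61·0.39) / (-0.07)²
  = (3.168)² · (0.2484 + 0.2379) / 0.0049
  = 10.0362 · 0.4863 / 0.0049
  = 996.04
Design effect: 1.4 × 996.04 = 1394.46.
Round up → n = 1395 per group.

n = 1395 per group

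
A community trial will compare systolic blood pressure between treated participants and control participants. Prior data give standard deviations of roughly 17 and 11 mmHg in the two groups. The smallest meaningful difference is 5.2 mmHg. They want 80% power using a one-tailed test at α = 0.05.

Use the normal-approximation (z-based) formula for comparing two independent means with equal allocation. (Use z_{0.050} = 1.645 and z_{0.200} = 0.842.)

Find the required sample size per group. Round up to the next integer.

n = 94 per group

n = (z_α + z_β)² · (σ₁² + σ₂²) / δ²
  = (1.645 + 0.842)² · (17² + 11² = 410) / 5.2²
  = 6.1852 · 410 / 27.04
  = 93.78
Round up → n = 94 per group.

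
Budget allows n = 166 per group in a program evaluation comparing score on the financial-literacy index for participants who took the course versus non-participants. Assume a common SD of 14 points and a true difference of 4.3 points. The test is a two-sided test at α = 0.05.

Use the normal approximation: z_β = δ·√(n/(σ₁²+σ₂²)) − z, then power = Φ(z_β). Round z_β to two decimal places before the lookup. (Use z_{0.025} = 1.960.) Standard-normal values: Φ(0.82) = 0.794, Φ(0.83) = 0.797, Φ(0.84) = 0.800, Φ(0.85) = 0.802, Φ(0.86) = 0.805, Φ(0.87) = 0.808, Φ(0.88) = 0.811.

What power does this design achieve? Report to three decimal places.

Power ≈ 0.800

z_β = δ·√(n/(σ₁²+σ₂²)) − z_{α/2}
    = 4.3 · √(166/392) − 1.960
    = 4.3 · 0.65075 − 1.960
    = 2.7982 − 1.960 = 0.8382 → 0.84
Power = Φ(0.84) = 0.800.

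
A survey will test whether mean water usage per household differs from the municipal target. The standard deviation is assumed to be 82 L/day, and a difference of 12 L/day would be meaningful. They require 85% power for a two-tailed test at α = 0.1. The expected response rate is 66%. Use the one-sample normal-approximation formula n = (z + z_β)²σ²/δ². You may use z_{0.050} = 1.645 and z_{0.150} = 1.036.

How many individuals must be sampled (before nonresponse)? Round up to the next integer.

n = 509

n = (z_{α/2} + z_β)² · σ² / δ²
  = (1.645 + 1.036)² · 82² / 12²
  = 7.1878 · 6724 / 144
  = 335.63
Adjust for 66% response: 335.63 / 0.66 = 508.53.
Round up → n = 509.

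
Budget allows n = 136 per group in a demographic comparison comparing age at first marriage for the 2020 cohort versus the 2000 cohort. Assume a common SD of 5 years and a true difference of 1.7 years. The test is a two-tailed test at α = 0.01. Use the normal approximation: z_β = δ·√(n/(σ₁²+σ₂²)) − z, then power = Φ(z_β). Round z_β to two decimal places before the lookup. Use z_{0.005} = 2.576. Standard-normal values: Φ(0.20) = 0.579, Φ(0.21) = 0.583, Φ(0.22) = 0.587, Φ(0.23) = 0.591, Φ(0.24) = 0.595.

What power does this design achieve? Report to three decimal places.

Power ≈ 0.591

z_β = δ·√(n/(σ₁²+σ₂²)) − z_{α/2}
    = 1.7 · √(136/50) − 2.576
    = 1.7 · 1.64924 − 2.576
    = 2.8037 − 2.576 = 0.2277 → 0.23
Power = Φ(0.23) = 0.591.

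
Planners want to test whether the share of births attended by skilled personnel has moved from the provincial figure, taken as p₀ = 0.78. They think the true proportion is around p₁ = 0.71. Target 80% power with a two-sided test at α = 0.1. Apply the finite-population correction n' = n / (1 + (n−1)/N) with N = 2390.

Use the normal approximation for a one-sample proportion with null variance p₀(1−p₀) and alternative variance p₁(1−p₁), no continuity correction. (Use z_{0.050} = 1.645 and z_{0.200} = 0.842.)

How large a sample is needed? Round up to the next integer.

n = [z_{α/2}·√(p₀q₀) + z_β·√(p₁q₁)]² / (p₁ − p₀)²
  = [1.645·√(0.78·0.22) + 0.842·√(0.71·0.29)]² / (-0.07)²
  = [1.645·0.4142 + 0.842·0.4538]² / 0.0049
  = [1.0635]² / 0.0049
  = 230.82
Finite-population correction (N = 2390): 230.82 / (1 + (230.82 − 1)/2390) = 210.58.
Round up → n = 211.

n = 211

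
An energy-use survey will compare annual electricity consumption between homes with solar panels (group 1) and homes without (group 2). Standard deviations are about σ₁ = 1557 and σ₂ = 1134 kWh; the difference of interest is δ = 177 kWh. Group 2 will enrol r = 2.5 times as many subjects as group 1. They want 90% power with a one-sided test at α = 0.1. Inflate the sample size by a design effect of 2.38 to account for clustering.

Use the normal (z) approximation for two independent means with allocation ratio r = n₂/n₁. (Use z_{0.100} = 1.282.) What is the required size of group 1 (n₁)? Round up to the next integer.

n₁ = (z_α + z_β)² · (σ₁² + σ₂²/r) / δ²
   = (1.282 + 1.282)² · (1557² + 1134²/2.5) / 177²
   = 6.5741 · (2424249 + 514382.4) / 31329
   = 6.5741 · 2938631.4 / 31329
   = 616.64
Design effect: 2.38 × 616.64 = 1467.61.
Round up → n₁ = 1468; n₂ = r·n₁ = 2.5 × 1468 = 3670.

n₁ = 1468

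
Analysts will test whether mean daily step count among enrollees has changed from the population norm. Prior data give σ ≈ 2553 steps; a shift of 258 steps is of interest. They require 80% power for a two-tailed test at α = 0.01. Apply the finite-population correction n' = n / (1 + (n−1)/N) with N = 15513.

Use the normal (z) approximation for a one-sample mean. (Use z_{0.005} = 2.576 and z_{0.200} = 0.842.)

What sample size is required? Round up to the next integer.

n = 1066

n = (z_{α/2} + z_β)² · σ² / δ²
  = (2.576 + 0.842)² · 2553² / 258²
  = 11.6827 · 6517809 / 66564
  = 1143.95
Finite-population correction (N = 15513): 1143.95 / (1 + (1143.95 − 1)/15513) = 1065.45.
Round up → n = 1066.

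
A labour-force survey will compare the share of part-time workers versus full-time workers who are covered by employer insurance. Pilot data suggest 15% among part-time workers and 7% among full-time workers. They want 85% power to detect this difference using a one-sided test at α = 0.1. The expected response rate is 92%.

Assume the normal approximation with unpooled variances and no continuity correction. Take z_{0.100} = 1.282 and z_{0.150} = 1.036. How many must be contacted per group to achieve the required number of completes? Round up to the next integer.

n = (z_α + z_β)² · [p₁(1−p₁) + p₂(1−p₂)] / (p₁ − p₂)²
  = (1.282 + 1.036)² · (0.15·0.85 + 0.07·0.93) / (0.08)²
  = (2.318)² · (0.1275 + 0.0651) / 0.0064
  = 5.3731 · 0.1926 / 0.0064
  = 161.70
Adjust for 92% response: 161.70 / 0.92 = 175.76.
Round up → n = 176 per group.

n = 176 per group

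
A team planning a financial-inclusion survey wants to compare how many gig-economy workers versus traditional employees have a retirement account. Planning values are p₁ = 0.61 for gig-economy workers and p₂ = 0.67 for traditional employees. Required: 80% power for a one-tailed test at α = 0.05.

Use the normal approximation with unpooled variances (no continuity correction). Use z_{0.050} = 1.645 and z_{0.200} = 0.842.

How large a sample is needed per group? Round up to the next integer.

n = (z_α + z_β)² · [p₁(1−p₁) + p₂(1−p₂)] / (p₁ − p₂)²
  = (1.645 + 0.842)² · (0.61·0.39 + 0.67·0.33) / (-0.06)²
  = (2.487)² · (0.2379 + 0.2211) / 0.0036
  = 6.1852 · 0.4590 / 0.0036
  = 788.61
Round up → n = 789 per group.

n = 789 per group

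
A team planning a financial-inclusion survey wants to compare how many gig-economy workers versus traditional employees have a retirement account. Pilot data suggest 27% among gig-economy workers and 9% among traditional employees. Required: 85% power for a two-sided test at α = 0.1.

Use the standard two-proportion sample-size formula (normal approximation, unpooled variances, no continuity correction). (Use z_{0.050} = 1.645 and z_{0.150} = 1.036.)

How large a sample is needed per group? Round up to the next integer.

n = (z_{α/2} + z_β)² · [p₁(1−p₁) + p₂(1−p₂)] / (p₁ − p₂)²
  = (1.645 + 1.036)² · (0.27·0.73 + 0.09·0.91) / (0.18)²
  = (2.681)² · (0.1971 + 0.0819) / 0.0324
  = 7.1878 · 0.2790 / 0.0324
  = 61.89
Round up → n = 62 per group.

n = 62 per group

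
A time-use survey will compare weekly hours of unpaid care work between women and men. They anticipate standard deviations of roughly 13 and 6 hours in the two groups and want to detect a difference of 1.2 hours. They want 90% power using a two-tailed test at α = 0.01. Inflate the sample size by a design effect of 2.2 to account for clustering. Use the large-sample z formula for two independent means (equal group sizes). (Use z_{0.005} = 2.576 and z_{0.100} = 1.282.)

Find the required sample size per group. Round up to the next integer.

n = (z_{α/2} + z_β)² · (σ₁² + σ₂²) / δ²
  = (2.576 + 1.282)² · (13² + 6² = 205) / 1.2²
  = 14.8842 · 205 / 1.44
  = 2118.93
Design effect: 2.2 × 2118.93 = 4661.64.
Round up → n = 4662 per group.

n = 4662 per group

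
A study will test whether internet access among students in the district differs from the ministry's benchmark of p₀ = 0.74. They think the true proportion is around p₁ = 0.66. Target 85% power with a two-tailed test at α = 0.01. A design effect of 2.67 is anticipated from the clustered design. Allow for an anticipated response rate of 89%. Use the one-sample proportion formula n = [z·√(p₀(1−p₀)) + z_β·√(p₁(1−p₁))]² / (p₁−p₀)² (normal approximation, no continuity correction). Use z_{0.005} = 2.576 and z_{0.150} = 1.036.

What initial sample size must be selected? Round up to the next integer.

n = [z_{α/2}·√(p₀q₀) + z_β·√(p₁q₁)]² / (p₁ − p₀)²
  = [2.576·√(0.74·0.26) + 1.036·√(0.66·0.34)]² / (-0.08)²
  = [2.576·0.4386 + 1.036·0.4737]² / 0.0064
  = [1.6207]² / 0.0064
  = 410.41
Design effect: 2.67 × 410.41 = 1095.79.
Adjust for 89% response: 1095.79 / 0.89 = 1231.23.
Round up → n = 1232.

n = 1232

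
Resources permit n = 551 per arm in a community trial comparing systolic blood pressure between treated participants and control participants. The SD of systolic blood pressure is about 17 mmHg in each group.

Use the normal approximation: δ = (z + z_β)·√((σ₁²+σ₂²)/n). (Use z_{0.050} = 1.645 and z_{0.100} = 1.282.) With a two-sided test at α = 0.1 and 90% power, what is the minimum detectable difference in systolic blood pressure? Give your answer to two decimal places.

δ = (z_{α/2} + z_β) · √((σ₁²+σ₂²)/n)
  = (1.645 + 1.282) · √(578/551)
  = 2.927 · √1.049
  = 2.927 · 1.0242
  = 2.9979

Minimum detectable difference ≈ 3.00 mmHg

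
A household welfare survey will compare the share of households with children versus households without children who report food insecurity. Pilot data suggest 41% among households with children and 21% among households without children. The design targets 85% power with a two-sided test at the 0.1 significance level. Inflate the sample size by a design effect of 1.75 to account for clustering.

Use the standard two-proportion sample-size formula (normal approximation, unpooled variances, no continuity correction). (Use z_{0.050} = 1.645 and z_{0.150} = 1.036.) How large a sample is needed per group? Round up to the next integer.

n = 129 per group

n = (z_{α/2} + z_β)² · [p₁(1−p₁) + p₂(1−p₂)] / (p₁ − p₂)²
  = (1.645 + 1.036)² · (0.41·0.59 + 0.21·0.79) / (0.20)²
  = (2.681)² · (0.2419 + 0.1659) / 0.0400
  = 7.1878 · 0.4078 / 0.0400
  = 73.28
Design effect: 1.75 × 73.28 = 128.24.
Round up → n = 129 per group.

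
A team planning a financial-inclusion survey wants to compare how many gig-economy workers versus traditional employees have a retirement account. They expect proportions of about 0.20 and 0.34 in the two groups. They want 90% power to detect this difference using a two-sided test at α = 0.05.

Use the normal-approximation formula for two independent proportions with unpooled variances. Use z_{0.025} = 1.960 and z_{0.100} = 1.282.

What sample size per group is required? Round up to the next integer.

n = 207 per group

n = (z_{α/2} + z_β)² · [p₁(1−p₁) + p₂(1−p₂)] / (p₁ − p₂)²
  = (1.960 + 1.282)² · (0.20·0.80 + 0.34·0.66) / (-0.14)²
  = (3.242)² · (0.1600 + 0.2244) / 0.0196
  = 10.5106 · 0.3844 / 0.0196
  = 206.14
Round up → n = 207 per group.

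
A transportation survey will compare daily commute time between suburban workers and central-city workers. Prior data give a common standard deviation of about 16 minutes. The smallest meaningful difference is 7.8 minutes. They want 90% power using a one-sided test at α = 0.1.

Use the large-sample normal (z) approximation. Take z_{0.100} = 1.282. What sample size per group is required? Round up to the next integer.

n = 56 per group

n = (z_α + z_β)² · (σ₁² + σ₂²) / δ²
  = (1.282 + 1.282)² · (2·16² = 512) / 7.8²
  = 6.5741 · 512 / 60.84
  = 55.32
Round up → n = 56 per group.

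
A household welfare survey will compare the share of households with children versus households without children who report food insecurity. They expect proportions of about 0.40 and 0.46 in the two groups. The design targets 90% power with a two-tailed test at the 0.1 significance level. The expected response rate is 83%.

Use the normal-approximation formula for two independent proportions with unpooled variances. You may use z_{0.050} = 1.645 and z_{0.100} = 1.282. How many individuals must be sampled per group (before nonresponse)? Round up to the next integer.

n = (z_{α/2} + z_β)² · [p₁(1−p₁) + p₂(1−p₂)] / (p₁ − p₂)²
  = (1.645 + 1.282)² · (0.40·0.60 + 0.46·0.54) / (-0.06)²
  = (2.927)² · (0.2400 + 0.2484) / 0.0036
  = 8.5673 · 0.4884 / 0.0036
  = 1162.30
Adjust for 83% response: 1162.30 / 0.83 = 1400.36.
Round up → n = 1401 per group.

n = 1401 per group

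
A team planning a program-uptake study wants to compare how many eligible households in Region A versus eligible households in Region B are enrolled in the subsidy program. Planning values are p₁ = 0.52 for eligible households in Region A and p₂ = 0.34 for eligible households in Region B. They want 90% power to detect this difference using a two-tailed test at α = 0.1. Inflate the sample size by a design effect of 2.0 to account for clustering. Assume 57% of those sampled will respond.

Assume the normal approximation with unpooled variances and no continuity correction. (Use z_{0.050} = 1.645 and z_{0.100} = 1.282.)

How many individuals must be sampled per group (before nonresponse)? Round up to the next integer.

n = (z_{α/2} + z_β)² · [p₁(1−p₁) + p₂(1−p₂)] / (p₁ − p₂)²
  = (1.645 + 1.282)² · (0.52·0.48 + 0.34·0.66) / (0.18)²
  = (2.927)² · (0.2496 + 0.2244) / 0.0324
  = 8.5673 · 0.4740 / 0.0324
  = 125.34
Design effect: 2.0 × 125.34 = 250.67.
Adjust for 57% response: 250.67 / 0.57 = 439.78.
Round up → n = 440 per group.

n = 440 per group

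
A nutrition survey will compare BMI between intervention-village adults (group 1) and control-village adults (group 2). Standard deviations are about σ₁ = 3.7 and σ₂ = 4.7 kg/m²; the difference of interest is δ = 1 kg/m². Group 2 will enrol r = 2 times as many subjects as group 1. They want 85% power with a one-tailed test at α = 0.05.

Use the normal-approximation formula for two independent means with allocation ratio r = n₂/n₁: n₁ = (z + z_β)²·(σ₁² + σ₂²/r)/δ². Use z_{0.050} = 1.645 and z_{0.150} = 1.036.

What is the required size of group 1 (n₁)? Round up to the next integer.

n₁ = 178

n₁ = (z_α + z_β)² · (σ₁² + σ₂²/r) / δ²
   = (1.645 + 1.036)² · (3.7² + 4.7²/2) / 1²
   = 7.1878 · (13.69 + 11.045) / 1
   = 7.1878 · 24.735 / 1
   = 177.79
Round up → n₁ = 178; n₂ = r·n₁ = 2 × 178 = 356.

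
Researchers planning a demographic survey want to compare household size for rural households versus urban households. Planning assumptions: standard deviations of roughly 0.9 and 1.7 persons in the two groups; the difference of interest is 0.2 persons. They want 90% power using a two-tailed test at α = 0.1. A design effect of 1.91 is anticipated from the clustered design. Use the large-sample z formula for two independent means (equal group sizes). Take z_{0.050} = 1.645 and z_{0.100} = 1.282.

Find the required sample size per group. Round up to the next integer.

n = 1514 per group

n = (z_{α/2} + z_β)² · (σ₁² + σ₂²) / δ²
  = (1.645 + 1.282)² · (0.9² + 1.7² = 3.7) / 0.2²
  = 8.5673 · 3.7 / 0.04
  = 792.48
Design effect: 1.91 × 792.48 = 1513.63.
Round up → n = 1514 per group.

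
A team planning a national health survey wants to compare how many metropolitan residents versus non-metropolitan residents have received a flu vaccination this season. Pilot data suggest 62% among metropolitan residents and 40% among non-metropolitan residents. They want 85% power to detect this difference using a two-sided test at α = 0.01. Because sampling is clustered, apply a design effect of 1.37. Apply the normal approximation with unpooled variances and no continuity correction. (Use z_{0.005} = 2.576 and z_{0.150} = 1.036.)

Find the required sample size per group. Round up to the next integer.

n = 176 per group

n = (z_{α/2} + z_β)² · [p₁(1−p₁) + p₂(1−p₂)] / (p₁ − p₂)²
  = (2.576 + 1.036)² · (0.62·0.38 + 0.40·0.60) / (0.22)²
  = (3.612)² · (0.2356 + 0.2400) / 0.0484
  = 13.0465 · 0.4756 / 0.0484
  = 128.20
Design effect: 1.37 × 128.20 = 175.64.
Round up → n = 176 per group.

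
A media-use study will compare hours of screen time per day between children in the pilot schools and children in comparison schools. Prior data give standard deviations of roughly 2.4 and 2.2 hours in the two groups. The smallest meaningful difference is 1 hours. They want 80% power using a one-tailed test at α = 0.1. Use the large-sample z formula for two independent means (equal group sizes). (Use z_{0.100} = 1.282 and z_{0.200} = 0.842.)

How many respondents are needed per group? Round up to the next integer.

n = (z_α + z_β)² · (σ₁² + σ₂²) / δ²
  = (1.282 + 0.842)² · (2.4² + 2.2² = 10.6) / 1²
  = 4.5114 · 10.6 / 1
  = 47.82
Round up → n = 48 per group.

n = 48 per group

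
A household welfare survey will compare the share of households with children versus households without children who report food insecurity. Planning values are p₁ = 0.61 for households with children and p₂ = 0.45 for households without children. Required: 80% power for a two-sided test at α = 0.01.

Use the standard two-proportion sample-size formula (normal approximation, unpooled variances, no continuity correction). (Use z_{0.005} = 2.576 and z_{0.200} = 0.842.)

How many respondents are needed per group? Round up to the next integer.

n = (z_{α/2} + z_β)² · [p₁(1−p₁) + p₂(1−p₂)] / (p₁ − p₂)²
  = (2.576 + 0.842)² · (0.61·0.39 + 0.45·0.55) / (0.16)²
  = (3.418)² · (0.2379 + 0.2475) / 0.0256
  = 11.6827 · 0.4854 / 0.0256
  = 221.52
Round up → n = 222 per group.

n = 222 per group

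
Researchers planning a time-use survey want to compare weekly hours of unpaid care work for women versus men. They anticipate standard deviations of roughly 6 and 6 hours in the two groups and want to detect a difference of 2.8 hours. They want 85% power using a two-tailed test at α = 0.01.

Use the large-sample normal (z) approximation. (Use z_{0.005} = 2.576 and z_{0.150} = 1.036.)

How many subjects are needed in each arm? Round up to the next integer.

n = (z_{α/2} + z_β)² · (σ₁² + σ₂²) / δ²
  = (2.576 + 1.036)² · (6² + 6² = 72) / 2.8²
  = 13.0465 · 72 / 7.84
  = 119.82
Round up → n = 120 per group.

n = 120 per group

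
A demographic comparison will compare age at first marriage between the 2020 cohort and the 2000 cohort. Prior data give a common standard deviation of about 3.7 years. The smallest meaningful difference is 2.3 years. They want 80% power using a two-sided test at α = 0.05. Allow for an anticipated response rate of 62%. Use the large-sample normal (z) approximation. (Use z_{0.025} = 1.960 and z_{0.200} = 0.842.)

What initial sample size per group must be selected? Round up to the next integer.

n = 66 per group

n = (z_{α/2} + z_β)² · (σ₁² + σ₂²) / δ²
  = (1.960 + 0.842)² · (2·3.7² = 27.38) / 2.3²
  = 7.8512 · 27.38 / 5.29
  = 40.64
Adjust for 62% response: 40.64 / 0.62 = 65.54.
Round up → n = 66 per group.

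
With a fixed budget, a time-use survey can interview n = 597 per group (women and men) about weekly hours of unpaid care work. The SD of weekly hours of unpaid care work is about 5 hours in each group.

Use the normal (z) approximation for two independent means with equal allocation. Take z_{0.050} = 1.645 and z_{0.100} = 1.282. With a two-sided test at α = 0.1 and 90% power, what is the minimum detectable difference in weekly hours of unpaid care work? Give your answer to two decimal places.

Minimum detectable difference ≈ 0.85 hours

δ = (z_{α/2} + z_β) · √((σ₁²+σ₂²)/n)
  = (1.645 + 1.282) · √(50/597)
  = 2.927 · √0.08375
  = 2.927 · 0.2894
  = 0.8471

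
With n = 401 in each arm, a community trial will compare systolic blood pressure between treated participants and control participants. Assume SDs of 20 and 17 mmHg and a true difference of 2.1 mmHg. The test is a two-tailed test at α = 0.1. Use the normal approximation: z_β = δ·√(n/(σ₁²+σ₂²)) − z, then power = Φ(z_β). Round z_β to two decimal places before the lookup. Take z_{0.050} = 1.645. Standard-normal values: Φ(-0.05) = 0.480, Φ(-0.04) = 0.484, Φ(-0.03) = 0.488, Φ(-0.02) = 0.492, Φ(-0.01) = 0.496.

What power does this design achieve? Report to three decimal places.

z_β = δ·√(n/(σ₁²+σ₂²)) − z_{α/2}
    = 2.1 · √(401/689) − 1.645
    = 2.1 · 0.76289 − 1.645
    = 1.6021 − 1.645 = -0.0429 → -0.04
Power = Φ(-0.04) = 0.484.

Power ≈ 0.484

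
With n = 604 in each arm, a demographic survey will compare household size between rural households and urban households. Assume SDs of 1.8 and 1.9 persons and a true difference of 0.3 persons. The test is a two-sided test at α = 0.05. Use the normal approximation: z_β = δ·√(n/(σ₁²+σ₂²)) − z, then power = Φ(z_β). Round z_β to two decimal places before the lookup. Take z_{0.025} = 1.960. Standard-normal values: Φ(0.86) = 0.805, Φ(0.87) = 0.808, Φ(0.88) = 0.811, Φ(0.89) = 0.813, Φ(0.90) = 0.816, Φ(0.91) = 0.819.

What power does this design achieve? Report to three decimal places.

Power ≈ 0.805

z_β = δ·√(n/(σ₁²+σ₂²)) − z_{α/2}
    = 0.3 · √(604/6.85) − 1.960
    = 0.3 · 9.39016 − 1.960
    = 2.8170 − 1.960 = 0.8570 → 0.86
Power = Φ(0.86) = 0.805.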